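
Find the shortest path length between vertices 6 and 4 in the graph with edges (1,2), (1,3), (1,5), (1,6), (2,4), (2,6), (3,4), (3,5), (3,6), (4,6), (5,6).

Step 1: Build adjacency list:
  1: 2, 3, 5, 6
  2: 1, 4, 6
  3: 1, 4, 5, 6
  4: 2, 3, 6
  5: 1, 3, 6
  6: 1, 2, 3, 4, 5

Step 2: BFS from vertex 6 to find shortest path to 4:
  vertex 1 reached at distance 1
  vertex 2 reached at distance 1
  vertex 3 reached at distance 1
  vertex 4 reached at distance 1

Step 3: Shortest path: 6 -> 4
Path length: 1 edge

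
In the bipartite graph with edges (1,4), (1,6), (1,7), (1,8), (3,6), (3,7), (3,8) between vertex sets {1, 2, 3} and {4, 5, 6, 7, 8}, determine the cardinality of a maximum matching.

Step 1: List the neighbors of each left vertex:
  1: 4, 6, 7, 8
  2: (none)
  3: 6, 7, 8

Step 2: Greedily match left vertices, then look for augmenting paths:
  Match 1 -- 4
  Match 3 -- 6
  No augmenting path remains.

Step 3: Verify this is maximum:
  Matching has size 2. The vertex set {1, 3} covers every edge and has size 2; any matching has at most one edge per cover vertex, so 2 is maximum (König's theorem).

Maximum matching: {(1,4), (3,6)}
Size: 2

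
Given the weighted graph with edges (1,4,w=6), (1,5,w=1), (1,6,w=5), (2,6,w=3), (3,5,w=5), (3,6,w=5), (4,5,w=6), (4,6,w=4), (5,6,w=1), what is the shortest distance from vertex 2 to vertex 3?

Step 1: Build adjacency list with weights:
  1: 4(w=6), 5(w=1), 6(w=5)
  2: 6(w=3)
  3: 5(w=5), 6(w=5)
  4: 1(w=6), 5(w=6), 6(w=4)
  5: 1(w=1), 3(w=5), 4(w=6), 6(w=1)
  6: 1(w=5), 2(w=3), 3(w=5), 4(w=4), 5(w=1)

Step 2: Apply Dijkstra's algorithm from vertex 2:
  Visit vertex 2 (distance=0)
    Update dist[6] = 3
  Visit vertex 6 (distance=3)
    Update dist[1] = 8
    Update dist[3] = 8
    Update dist[4] = 7
    Update dist[5] = 4
  Visit vertex 5 (distance=4)
    Update dist[1] = 5
  Visit vertex 1 (distance=5)
  Visit vertex 4 (distance=7)
  Visit vertex 3 (distance=8)

Step 3: Shortest path: 2 -> 6 -> 3
Total weight: 3 + 5 = 8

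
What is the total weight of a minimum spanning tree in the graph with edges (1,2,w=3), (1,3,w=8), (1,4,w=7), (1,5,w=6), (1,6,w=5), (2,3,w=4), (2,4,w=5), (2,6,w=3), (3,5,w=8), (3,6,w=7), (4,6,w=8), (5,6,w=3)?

Apply Kruskal's algorithm (sort edges by weight, add if no cycle):

Sorted edges by weight:
  (1,2) w=3
  (2,6) w=3
  (5,6) w=3
  (2,3) w=4
  (1,6) w=5
  (2,4) w=5
  (1,5) w=6
  (1,4) w=7
  (3,6) w=7
  (1,3) w=8
  (3,5) w=8
  (4,6) w=8

Add edge (1,2) w=3 -- no cycle. Running total: 3
Add edge (2,6) w=3 -- no cycle. Running total: 6
Add edge (5,6) w=3 -- no cycle. Running total: 9
Add edge (2,3) w=4 -- no cycle. Running total: 13
Skip edge (1,6) w=5 -- would create cycle
Add edge (2,4) w=5 -- no cycle. Running total: 18

MST edges: (1,2,w=3), (2,6,w=3), (5,6,w=3), (2,3,w=4), (2,4,w=5)
Total MST weight: 3 + 3 + 3 + 4 + 5 = 18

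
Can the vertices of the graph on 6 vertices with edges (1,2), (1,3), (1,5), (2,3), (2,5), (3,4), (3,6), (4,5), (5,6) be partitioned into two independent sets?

Step 1: Attempt 2-coloring using BFS:
  Start at vertex 1, assign color 0
  Color vertex 2 with color 1 (neighbor of 1)
  Color vertex 3 with color 1 (neighbor of 1)
  Color vertex 5 with color 1 (neighbor of 1)

Step 2: Conflict found! Vertices 2 and 3 are adjacent but have the same color.
This means the graph contains an odd cycle.

The graph is NOT bipartite.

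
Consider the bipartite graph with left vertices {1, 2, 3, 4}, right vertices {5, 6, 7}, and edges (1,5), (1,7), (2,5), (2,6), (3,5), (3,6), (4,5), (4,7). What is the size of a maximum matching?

Step 1: List the neighbors of each left vertex:
  1: 5, 7
  2: 5, 6
  3: 5, 6
  4: 5, 7

Step 2: Greedily match left vertices, then look for augmenting paths:
  Match 1 -- 5
  Match 2 -- 6
  Match 4 -- 7
  No augmenting path remains.

Step 3: Verify this is maximum:
  Matching size 3 = min(|L|, |R|) = min(4, 3), which is an upper bound, so this matching is maximum.

Maximum matching: {(1,5), (2,6), (4,7)}
Size: 3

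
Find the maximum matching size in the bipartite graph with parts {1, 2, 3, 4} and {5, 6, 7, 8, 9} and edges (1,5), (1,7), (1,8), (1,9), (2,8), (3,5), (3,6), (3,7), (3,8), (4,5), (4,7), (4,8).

Step 1: List the neighbors of each left vertex:
  1: 5, 7, 8, 9
  2: 8
  3: 5, 6, 7, 8
  4: 5, 7, 8

Step 2: Greedily match left vertices, then look for augmenting paths:
  Match 1 -- 5
  Match 2 -- 8
  Match 3 -- 6
  Match 4 -- 7
  No augmenting path remains.

Step 3: Verify this is maximum:
  Matching size 4 = min(|L|, |R|) = min(4, 5), which is an upper bound, so this matching is maximum.

Maximum matching: {(1,5), (2,8), (3,6), (4,7)}
Size: 4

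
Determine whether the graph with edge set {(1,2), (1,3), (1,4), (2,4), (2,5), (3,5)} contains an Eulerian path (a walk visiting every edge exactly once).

Step 1: Find the degree of each vertex:
  deg(1) = 3
  deg(2) = 3
  deg(3) = 2
  deg(4) = 2
  deg(5) = 2

Step 2: Count vertices with odd degree:
  Odd-degree vertices: 1, 2 (2 total)

Step 3: Apply Euler's theorem:
  - Eulerian circuit exists iff graph is connected and all vertices have even degree
  - Eulerian path exists iff graph is connected and has 0 or 2 odd-degree vertices

Graph is connected with exactly 2 odd-degree vertices (1, 2).
Eulerian path exists (starting and ending at the odd-degree vertices), but no Eulerian circuit.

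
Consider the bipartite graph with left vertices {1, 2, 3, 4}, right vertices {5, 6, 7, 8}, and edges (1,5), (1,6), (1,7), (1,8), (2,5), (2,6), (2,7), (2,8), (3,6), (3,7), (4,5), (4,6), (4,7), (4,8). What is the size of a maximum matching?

Step 1: List the neighbors of each left vertex:
  1: 5, 6, 7, 8
  2: 5, 6, 7, 8
  3: 6, 7
  4: 5, 6, 7, 8

Step 2: Greedily match left vertices, then look for augmenting paths:
  Match 1 -- 5
  Match 2 -- 6
  Match 3 -- 7
  Match 4 -- 8
  No augmenting path remains.

Step 3: Verify this is maximum:
  Matching size 4 = min(|L|, |R|) = min(4, 4), which is an upper bound, so this matching is maximum.

Maximum matching: {(1,5), (2,6), (3,7), (4,8)}
Size: 4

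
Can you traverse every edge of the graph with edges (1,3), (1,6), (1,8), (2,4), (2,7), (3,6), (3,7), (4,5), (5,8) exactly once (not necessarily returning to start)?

Step 1: Find the degree of each vertex:
  deg(1) = 3
  deg(2) = 2
  deg(3) = 3
  deg(4) = 2
  deg(5) = 2
  deg(6) = 2
  deg(7) = 2
  deg(8) = 2

Step 2: Count vertices with odd degree:
  Odd-degree vertices: 1, 3 (2 total)

Step 3: Apply Euler's theorem:
  - Eulerian circuit exists iff graph is connected and all vertices have even degree
  - Eulerian path exists iff graph is connected and has 0 or 2 odd-degree vertices

Graph is connected with exactly 2 odd-degree vertices (1, 3).
Eulerian path exists (starting and ending at the odd-degree vertices), but no Eulerian circuit.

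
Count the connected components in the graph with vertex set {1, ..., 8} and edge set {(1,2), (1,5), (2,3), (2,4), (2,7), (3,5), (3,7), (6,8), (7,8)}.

Step 1: Build adjacency list from edges:
  1: 2, 5
  2: 1, 3, 4, 7
  3: 2, 5, 7
  4: 2
  5: 1, 3
  6: 8
  7: 2, 3, 8
  8: 6, 7

Step 2: Run BFS/DFS from vertex 1:
  Visited: {1, 2, 5, 3, 4, 7, 8, 6}
  Reached 8 of 8 vertices

Step 3: All 8 vertices reached from vertex 1, so the graph is connected.
Number of connected components: 1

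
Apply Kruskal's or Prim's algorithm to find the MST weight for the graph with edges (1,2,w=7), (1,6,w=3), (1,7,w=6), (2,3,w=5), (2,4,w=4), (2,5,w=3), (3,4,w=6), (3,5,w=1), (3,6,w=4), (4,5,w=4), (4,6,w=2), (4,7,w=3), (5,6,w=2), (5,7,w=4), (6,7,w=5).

Apply Kruskal's algorithm (sort edges by weight, add if no cycle):

Sorted edges by weight:
  (3,5) w=1
  (4,6) w=2
  (5,6) w=2
  (1,6) w=3
  (2,5) w=3
  (4,7) w=3
  (2,4) w=4
  (3,6) w=4
  (4,5) w=4
  (5,7) w=4
  (2,3) w=5
  (6,7) w=5
  (1,7) w=6
  (3,4) w=6
  (1,2) w=7

Add edge (3,5) w=1 -- no cycle. Running total: 1
Add edge (4,6) w=2 -- no cycle. Running total: 3
Add edge (5,6) w=2 -- no cycle. Running total: 5
Add edge (1,6) w=3 -- no cycle. Running total: 8
Add edge (2,5) w=3 -- no cycle. Running total: 11
Add edge (4,7) w=3 -- no cycle. Running total: 14

MST edges: (3,5,w=1), (4,6,w=2), (5,6,w=2), (1,6,w=3), (2,5,w=3), (4,7,w=3)
Total MST weight: 1 + 2 + 2 + 3 + 3 + 3 = 14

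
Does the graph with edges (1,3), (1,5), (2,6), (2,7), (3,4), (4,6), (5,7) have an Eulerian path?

Step 1: Find the degree of each vertex:
  deg(1) = 2
  deg(2) = 2
  deg(3) = 2
  deg(4) = 2
  deg(5) = 2
  deg(6) = 2
  deg(7) = 2

Step 2: Count vertices with odd degree:
  All vertices have even degree (0 odd-degree vertices)

Step 3: Apply Euler's theorem:
  - Eulerian circuit exists iff graph is connected and all vertices have even degree
  - Eulerian path exists iff graph is connected and has 0 or 2 odd-degree vertices

Graph is connected with 0 odd-degree vertices.
Both Eulerian circuit and Eulerian path exist.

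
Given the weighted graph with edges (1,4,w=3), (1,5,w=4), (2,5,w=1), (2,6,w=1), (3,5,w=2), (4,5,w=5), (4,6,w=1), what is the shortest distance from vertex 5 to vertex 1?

Step 1: Build adjacency list with weights:
  1: 4(w=3), 5(w=4)
  2: 5(w=1), 6(w=1)
  3: 5(w=2)
  4: 1(w=3), 5(w=5), 6(w=1)
  5: 1(w=4), 2(w=1), 3(w=2), 4(w=5)
  6: 2(w=1), 4(w=1)

Step 2: Apply Dijkstra's algorithm from vertex 5:
  Visit vertex 5 (distance=0)
    Update dist[1] = 4
    Update dist[2] = 1
    Update dist[3] = 2
    Update dist[4] = 5
  Visit vertex 2 (distance=1)
    Update dist[6] = 2
  Visit vertex 3 (distance=2)
  Visit vertex 6 (distance=2)
    Update dist[4] = 3
  Visit vertex 4 (distance=3)
  Visit vertex 1 (distance=4)

Step 3: Shortest path: 5 -> 1
Total weight: 4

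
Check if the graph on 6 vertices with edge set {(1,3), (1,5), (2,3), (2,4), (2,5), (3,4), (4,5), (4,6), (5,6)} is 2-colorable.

Step 1: Attempt 2-coloring using BFS:
  Start at vertex 1, assign color 0
  Color vertex 3 with color 1 (neighbor of 1)
  Color vertex 5 with color 1 (neighbor of 1)
  Color vertex 2 with color 0 (neighbor of 3)
  Color vertex 4 with color 0 (neighbor of 3)
  Color vertex 6 with color 0 (neighbor of 5)

Step 2: Conflict found! Vertices 2 and 4 are adjacent but have the same color.
This means the graph contains an odd cycle.

The graph is NOT bipartite.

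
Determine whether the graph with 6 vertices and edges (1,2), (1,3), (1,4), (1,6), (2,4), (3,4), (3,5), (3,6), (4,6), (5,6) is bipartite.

Step 1: Attempt 2-coloring using BFS:
  Start at vertex 1, assign color 0
  Color vertex 2 with color 1 (neighbor of 1)
  Color vertex 3 with color 1 (neighbor of 1)
  Color vertex 4 with color 1 (neighbor of 1)
  Color vertex 6 with color 1 (neighbor of 1)

Step 2: Conflict found! Vertices 2 and 4 are adjacent but have the same color.
This means the graph contains an odd cycle.

The graph is NOT bipartite.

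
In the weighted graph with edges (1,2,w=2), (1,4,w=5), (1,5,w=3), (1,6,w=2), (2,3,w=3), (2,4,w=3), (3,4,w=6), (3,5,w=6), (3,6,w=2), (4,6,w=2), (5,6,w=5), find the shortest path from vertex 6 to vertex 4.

Step 1: Build adjacency list with weights:
  1: 2(w=2), 4(w=5), 5(w=3), 6(w=2)
  2: 1(w=2), 3(w=3), 4(w=3)
  3: 2(w=3), 4(w=6), 5(w=6), 6(w=2)
  4: 1(w=5), 2(w=3), 3(w=6), 6(w=2)
  5: 1(w=3), 3(w=6), 6(w=5)
  6: 1(w=2), 3(w=2), 4(w=2), 5(w=5)

Step 2: Apply Dijkstra's algorithm from vertex 6:
  Visit vertex 6 (distance=0)
    Update dist[1] = 2
    Update dist[3] = 2
    Update dist[4] = 2
    Update dist[5] = 5
  Visit vertex 1 (distance=2)
    Update dist[2] = 4
  Visit vertex 3 (distance=2)
  Visit vertex 4 (distance=2)

Step 3: Shortest path: 6 -> 4
Total weight: 2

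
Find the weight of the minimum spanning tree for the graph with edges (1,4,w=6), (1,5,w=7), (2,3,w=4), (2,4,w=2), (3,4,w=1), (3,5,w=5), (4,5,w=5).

Apply Kruskal's algorithm (sort edges by weight, add if no cycle):

Sorted edges by weight:
  (3,4) w=1
  (2,4) w=2
  (2,3) w=4
  (3,5) w=5
  (4,5) w=5
  (1,4) w=6
  (1,5) w=7

Add edge (3,4) w=1 -- no cycle. Running total: 1
Add edge (2,4) w=2 -- no cycle. Running total: 3
Skip edge (2,3) w=4 -- would create cycle
Add edge (3,5) w=5 -- no cycle. Running total: 8
Skip edge (4,5) w=5 -- would create cycle
Add edge (1,4) w=6 -- no cycle. Running total: 14

MST edges: (3,4,w=1), (2,4,w=2), (3,5,w=5), (1,4,w=6)
Total MST weight: 1 + 2 + 5 + 6 = 14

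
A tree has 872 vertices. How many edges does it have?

A tree on n vertices always has exactly n - 1 edges.
For n = 872: edges = 872 - 1 = 871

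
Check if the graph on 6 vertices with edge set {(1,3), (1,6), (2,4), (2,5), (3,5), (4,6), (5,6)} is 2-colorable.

Step 1: Attempt 2-coloring using BFS:
  Start at vertex 1, assign color 0
  Color vertex 3 with color 1 (neighbor of 1)
  Color vertex 6 with color 1 (neighbor of 1)
  Color vertex 5 with color 0 (neighbor of 3)
  Color vertex 4 with color 0 (neighbor of 6)
  Color vertex 2 with color 1 (neighbor of 5)

Step 2: 2-coloring succeeded. No conflicts found.
  Set A (color 0): {1, 4, 5}
  Set B (color 1): {2, 3, 6}

The graph is bipartite with partition {1, 4, 5}, {2, 3, 6}.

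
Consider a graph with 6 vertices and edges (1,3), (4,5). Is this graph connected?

Step 1: Build adjacency list from edges:
  1: 3
  2: (none)
  3: 1
  4: 5
  5: 4
  6: (none)

Step 2: Run BFS/DFS from vertex 1:
  Visited: {1, 3}
  Reached 2 of 6 vertices

Step 3: Only 2 of 6 vertices reached. Graph is disconnected.
Connected components: {1, 3}, {2}, {4, 5}, {6}
Answer: No, the graph is not connected (4 components).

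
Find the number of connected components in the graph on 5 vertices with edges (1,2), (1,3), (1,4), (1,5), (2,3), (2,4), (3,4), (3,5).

Step 1: Build adjacency list from edges:
  1: 2, 3, 4, 5
  2: 1, 3, 4
  3: 1, 2, 4, 5
  4: 1, 2, 3
  5: 1, 3

Step 2: Run BFS/DFS from vertex 1:
  Visited: {1, 2, 3, 4, 5}
  Reached 5 of 5 vertices

Step 3: All 5 vertices reached from vertex 1, so the graph is connected.
Number of connected components: 1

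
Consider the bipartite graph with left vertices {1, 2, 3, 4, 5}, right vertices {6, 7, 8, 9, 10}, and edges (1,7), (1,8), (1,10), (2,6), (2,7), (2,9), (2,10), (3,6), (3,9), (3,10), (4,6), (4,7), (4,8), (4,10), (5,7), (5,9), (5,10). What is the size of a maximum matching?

Step 1: List the neighbors of each left vertex:
  1: 7, 8, 10
  2: 6, 7, 9, 10
  3: 6, 9, 10
  4: 6, 7, 8, 10
  5: 7, 9, 10

Step 2: Greedily match left vertices, then look for augmenting paths:
  Match 1 -- 7
  Match 2 -- 6
  Match 3 -- 9
  Match 4 -- 8
  Match 5 -- 10
  No augmenting path remains.

Step 3: Verify this is maximum:
  Matching size 5 = min(|L|, |R|) = min(5, 5), which is an upper bound, so this matching is maximum.

Maximum matching: {(1,7), (2,6), (3,9), (4,8), (5,10)}
Size: 5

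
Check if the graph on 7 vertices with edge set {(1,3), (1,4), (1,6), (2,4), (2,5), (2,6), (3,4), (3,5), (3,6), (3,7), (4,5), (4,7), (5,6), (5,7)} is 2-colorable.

Step 1: Attempt 2-coloring using BFS:
  Start at vertex 1, assign color 0
  Color vertex 3 with color 1 (neighbor of 1)
  Color vertex 4 with color 1 (neighbor of 1)
  Color vertex 6 with color 1 (neighbor of 1)

Step 2: Conflict found! Vertices 3 and 4 are adjacent but have the same color.
This means the graph contains an odd cycle.

The graph is NOT bipartite.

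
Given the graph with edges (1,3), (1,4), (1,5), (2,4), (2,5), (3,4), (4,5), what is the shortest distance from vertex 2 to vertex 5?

Step 1: Build adjacency list:
  1: 3, 4, 5
  2: 4, 5
  3: 1, 4
  4: 1, 2, 3, 5
  5: 1, 2, 4

Step 2: BFS from vertex 2 to find shortest path to 5:
  vertex 4 reached at distance 1
  vertex 5 reached at distance 1

Step 3: Shortest path: 2 -> 5
Path length: 1 edge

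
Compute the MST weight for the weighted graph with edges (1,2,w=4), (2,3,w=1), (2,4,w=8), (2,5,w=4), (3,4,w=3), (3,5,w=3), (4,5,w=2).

Apply Kruskal's algorithm (sort edges by weight, add if no cycle):

Sorted edges by weight:
  (2,3) w=1
  (4,5) w=2
  (3,5) w=3
  (3,4) w=3
  (1,2) w=4
  (2,5) w=4
  (2,4) w=8

Add edge (2,3) w=1 -- no cycle. Running total: 1
Add edge (4,5) w=2 -- no cycle. Running total: 3
Add edge (3,5) w=3 -- no cycle. Running total: 6
Skip edge (3,4) w=3 -- would create cycle
Add edge (1,2) w=4 -- no cycle. Running total: 10

MST edges: (2,3,w=1), (4,5,w=2), (3,5,w=3), (1,2,w=4)
Total MST weight: 1 + 2 + 3 + 4 = 10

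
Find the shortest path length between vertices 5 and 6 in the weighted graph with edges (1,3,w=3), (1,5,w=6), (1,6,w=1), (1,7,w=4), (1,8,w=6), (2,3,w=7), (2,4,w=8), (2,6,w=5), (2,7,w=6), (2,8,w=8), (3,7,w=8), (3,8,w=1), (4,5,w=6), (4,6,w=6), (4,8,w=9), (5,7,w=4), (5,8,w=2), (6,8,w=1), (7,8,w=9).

Step 1: Build adjacency list with weights:
  1: 3(w=3), 5(w=6), 6(w=1), 7(w=4), 8(w=6)
  2: 3(w=7), 4(w=8), 6(w=5), 7(w=6), 8(w=8)
  3: 1(w=3), 2(w=7), 7(w=8), 8(w=1)
  4: 2(w=8), 5(w=6), 6(w=6), 8(w=9)
  5: 1(w=6), 4(w=6), 7(w=4), 8(w=2)
  6: 1(w=1), 2(w=5), 4(w=6), 8(w=1)
  7: 1(w=4), 2(w=6), 3(w=8), 5(w=4), 8(w=9)
  8: 1(w=6), 2(w=8), 3(w=1), 4(w=9), 5(w=2), 6(w=1), 7(w=9)

Step 2: Apply Dijkstra's algorithm from vertex 5:
  Visit vertex 5 (distance=0)
    Update dist[1] = 6
    Update dist[4] = 6
    Update dist[7] = 4
    Update dist[8] = 2
  Visit vertex 8 (distance=2)
    Update dist[2] = 10
    Update dist[3] = 3
    Update dist[6] = 3
  Visit vertex 3 (distance=3)
  Visit vertex 6 (distance=3)
    Update dist[1] = 4
    Update dist[2] = 8

Step 3: Shortest path: 5 -> 8 -> 6
Total weight: 2 + 1 = 3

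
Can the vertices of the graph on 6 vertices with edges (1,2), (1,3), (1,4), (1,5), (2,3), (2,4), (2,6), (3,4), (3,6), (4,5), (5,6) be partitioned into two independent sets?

Step 1: Attempt 2-coloring using BFS:
  Start at vertex 1, assign color 0
  Color vertex 2 with color 1 (neighbor of 1)
  Color vertex 3 with color 1 (neighbor of 1)
  Color vertex 4 with color 1 (neighbor of 1)
  Color vertex 5 with color 1 (neighbor of 1)

Step 2: Conflict found! Vertices 2 and 3 are adjacent but have the same color.
This means the graph contains an odd cycle.

The graph is NOT bipartite.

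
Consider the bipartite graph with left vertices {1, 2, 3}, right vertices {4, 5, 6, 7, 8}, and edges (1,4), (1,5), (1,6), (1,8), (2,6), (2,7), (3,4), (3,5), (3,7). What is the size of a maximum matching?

Step 1: List the neighbors of each left vertex:
  1: 4, 5, 6, 8
  2: 6, 7
  3: 4, 5, 7

Step 2: Greedily match left vertices, then look for augmenting paths:
  Match 1 -- 4
  Match 2 -- 6
  Match 3 -- 5
  No augmenting path remains.

Step 3: Verify this is maximum:
  Matching size 3 = min(|L|, |R|) = min(3, 5), which is an upper bound, so this matching is maximum.

Maximum matching: {(1,4), (2,6), (3,5)}
Size: 3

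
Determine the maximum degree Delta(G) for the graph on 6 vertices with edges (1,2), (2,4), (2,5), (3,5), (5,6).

Step 1: Count edges incident to each vertex:
  deg(1) = 1 (neighbors: 2)
  deg(2) = 3 (neighbors: 1, 4, 5)
  deg(3) = 1 (neighbors: 5)
  deg(4) = 1 (neighbors: 2)
  deg(5) = 3 (neighbors: 2, 3, 6)
  deg(6) = 1 (neighbors: 5)

Step 2: Find maximum:
  max(1, 3, 1, 1, 3, 1) = 3 (vertex 2)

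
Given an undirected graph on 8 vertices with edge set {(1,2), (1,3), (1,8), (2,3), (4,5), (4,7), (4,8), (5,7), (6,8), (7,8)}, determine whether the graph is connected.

Step 1: Build adjacency list from edges:
  1: 2, 3, 8
  2: 1, 3
  3: 1, 2
  4: 5, 7, 8
  5: 4, 7
  6: 8
  7: 4, 5, 8
  8: 1, 4, 6, 7

Step 2: Run BFS/DFS from vertex 1:
  Visited: {1, 2, 3, 8, 4, 6, 7, 5}
  Reached 8 of 8 vertices

Step 3: All 8 vertices reached from vertex 1, so the graph is connected.
Answer: Yes, the graph is connected.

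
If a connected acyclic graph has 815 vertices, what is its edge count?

A tree on n vertices always has exactly n - 1 edges.
For n = 815: edges = 815 - 1 = 814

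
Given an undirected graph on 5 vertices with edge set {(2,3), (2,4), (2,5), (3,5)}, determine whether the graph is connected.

Step 1: Build adjacency list from edges:
  1: (none)
  2: 3, 4, 5
  3: 2, 5
  4: 2
  5: 2, 3

Step 2: Run BFS/DFS from vertex 1:
  Visited: {1}
  Reached 1 of 5 vertices

Step 3: Only 1 of 5 vertices reached. Graph is disconnected.
Connected components: {1}, {2, 3, 4, 5}
Answer: No, the graph is not connected (2 components).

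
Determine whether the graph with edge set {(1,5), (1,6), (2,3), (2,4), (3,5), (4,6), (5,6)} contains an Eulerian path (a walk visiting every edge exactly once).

Step 1: Find the degree of each vertex:
  deg(1) = 2
  deg(2) = 2
  deg(3) = 2
  deg(4) = 2
  deg(5) = 3
  deg(6) = 3

Step 2: Count vertices with odd degree:
  Odd-degree vertices: 5, 6 (2 total)

Step 3: Apply Euler's theorem:
  - Eulerian circuit exists iff graph is connected and all vertices have even degree
  - Eulerian path exists iff graph is connected and has 0 or 2 odd-degree vertices

Graph is connected with exactly 2 odd-degree vertices (5, 6).
Eulerian path exists (starting and ending at the odd-degree vertices), but no Eulerian circuit.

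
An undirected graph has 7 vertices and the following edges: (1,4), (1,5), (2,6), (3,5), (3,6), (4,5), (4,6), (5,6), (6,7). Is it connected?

Step 1: Build adjacency list from edges:
  1: 4, 5
  2: 6
  3: 5, 6
  4: 1, 5, 6
  5: 1, 3, 4, 6
  6: 2, 3, 4, 5, 7
  7: 6

Step 2: Run BFS/DFS from vertex 1:
  Visited: {1, 4, 5, 6, 3, 2, 7}
  Reached 7 of 7 vertices

Step 3: All 7 vertices reached from vertex 1, so the graph is connected.
Answer: Yes, the graph is connected.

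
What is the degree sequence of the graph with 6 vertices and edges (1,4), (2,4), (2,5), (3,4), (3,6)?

Step 1: Count edges incident to each vertex:
  deg(1) = 1 (neighbors: 4)
  deg(2) = 2 (neighbors: 4, 5)
  deg(3) = 2 (neighbors: 4, 6)
  deg(4) = 3 (neighbors: 1, 2, 3)
  deg(5) = 1 (neighbors: 2)
  deg(6) = 1 (neighbors: 3)

Step 2: Sort degrees in non-increasing order:
  Degrees: [1, 2, 2, 3, 1, 1] -> sorted: [3, 2, 2, 1, 1, 1]

Degree sequence: [3, 2, 2, 1, 1, 1]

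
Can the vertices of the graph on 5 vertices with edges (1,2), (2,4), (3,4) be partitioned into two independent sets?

Step 1: Attempt 2-coloring using BFS:
  Start at vertex 1, assign color 0
  Color vertex 2 with color 1 (neighbor of 1)
  Color vertex 4 with color 0 (neighbor of 2)
  Color vertex 3 with color 1 (neighbor of 4)
  Start new component at vertex 5, assign color 0

Step 2: 2-coloring succeeded. No conflicts found.
  Set A (color 0): {1, 4, 5}
  Set B (color 1): {2, 3}

The graph is bipartite with partition {1, 4, 5}, {2, 3}.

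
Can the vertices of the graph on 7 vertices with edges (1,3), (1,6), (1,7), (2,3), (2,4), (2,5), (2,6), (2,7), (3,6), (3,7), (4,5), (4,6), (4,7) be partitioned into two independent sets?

Step 1: Attempt 2-coloring using BFS:
  Start at vertex 1, assign color 0
  Color vertex 3 with color 1 (neighbor of 1)
  Color vertex 6 with color 1 (neighbor of 1)
  Color vertex 7 with color 1 (neighbor of 1)
  Color vertex 2 with color 0 (neighbor of 3)

Step 2: Conflict found! Vertices 3 and 6 are adjacent but have the same color.
This means the graph contains an odd cycle.

The graph is NOT bipartite.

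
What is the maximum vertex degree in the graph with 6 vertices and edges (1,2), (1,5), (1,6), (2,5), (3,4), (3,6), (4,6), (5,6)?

Step 1: Count edges incident to each vertex:
  deg(1) = 3 (neighbors: 2, 5, 6)
  deg(2) = 2 (neighbors: 1, 5)
  deg(3) = 2 (neighbors: 4, 6)
  deg(4) = 2 (neighbors: 3, 6)
  deg(5) = 3 (neighbors: 1, 2, 6)
  deg(6) = 4 (neighbors: 1, 3, 4, 5)

Step 2: Find maximum:
  max(3, 2, 2, 2, 3, 4) = 4 (vertex 6)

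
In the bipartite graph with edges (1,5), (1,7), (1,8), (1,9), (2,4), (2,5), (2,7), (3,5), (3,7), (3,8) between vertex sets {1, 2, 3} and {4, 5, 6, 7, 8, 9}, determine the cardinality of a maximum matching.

Step 1: List the neighbors of each left vertex:
  1: 5, 7, 8, 9
  2: 4, 5, 7
  3: 5, 7, 8

Step 2: Greedily match left vertices, then look for augmenting paths:
  Match 1 -- 5
  Match 2 -- 4
  Match 3 -- 7
  No augmenting path remains.

Step 3: Verify this is maximum:
  Matching size 3 = min(|L|, |R|) = min(3, 6), which is an upper bound, so this matching is maximum.

Maximum matching: {(1,5), (2,4), (3,7)}
Size: 3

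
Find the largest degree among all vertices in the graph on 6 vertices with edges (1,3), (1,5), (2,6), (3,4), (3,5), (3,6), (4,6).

Step 1: Count edges incident to each vertex:
  deg(1) = 2 (neighbors: 3, 5)
  deg(2) = 1 (neighbors: 6)
  deg(3) = 4 (neighbors: 1, 4, 5, 6)
  deg(4) = 2 (neighbors: 3, 6)
  deg(5) = 2 (neighbors: 1, 3)
  deg(6) = 3 (neighbors: 2, 3, 4)

Step 2: Find maximum:
  max(2, 1, 4, 2, 2, 3) = 4 (vertex 3)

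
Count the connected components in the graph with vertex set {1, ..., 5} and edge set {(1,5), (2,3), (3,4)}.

Step 1: Build adjacency list from edges:
  1: 5
  2: 3
  3: 2, 4
  4: 3
  5: 1

Step 2: Run BFS/DFS from vertex 1:
  Visited: {1, 5}
  Reached 2 of 5 vertices

Step 3: Only 2 of 5 vertices reached. Graph is disconnected.
Connected components: {1, 5}, {2, 3, 4}
Number of connected components: 2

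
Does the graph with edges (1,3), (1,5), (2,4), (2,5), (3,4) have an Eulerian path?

Step 1: Find the degree of each vertex:
  deg(1) = 2
  deg(2) = 2
  deg(3) = 2
  deg(4) = 2
  deg(5) = 2

Step 2: Count vertices with odd degree:
  All vertices have even degree (0 odd-degree vertices)

Step 3: Apply Euler's theorem:
  - Eulerian circuit exists iff graph is connected and all vertices have even degree
  - Eulerian path exists iff graph is connected and has 0 or 2 odd-degree vertices

Graph is connected with 0 odd-degree vertices.
Both Eulerian circuit and Eulerian path exist.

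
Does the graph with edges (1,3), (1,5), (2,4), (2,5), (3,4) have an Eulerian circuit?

Step 1: Find the degree of each vertex:
  deg(1) = 2
  deg(2) = 2
  deg(3) = 2
  deg(4) = 2
  deg(5) = 2

Step 2: Count vertices with odd degree:
  All vertices have even degree (0 odd-degree vertices)

Step 3: Apply Euler's theorem:
  - Eulerian circuit exists iff graph is connected and all vertices have even degree
  - Eulerian path exists iff graph is connected and has 0 or 2 odd-degree vertices

Graph is connected with 0 odd-degree vertices.
Both Eulerian circuit and Eulerian path exist.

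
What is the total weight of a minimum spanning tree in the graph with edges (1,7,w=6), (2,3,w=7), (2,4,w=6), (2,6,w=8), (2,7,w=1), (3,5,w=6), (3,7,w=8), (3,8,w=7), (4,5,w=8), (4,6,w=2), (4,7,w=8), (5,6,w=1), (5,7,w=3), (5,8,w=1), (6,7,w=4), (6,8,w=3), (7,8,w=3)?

Apply Kruskal's algorithm (sort edges by weight, add if no cycle):

Sorted edges by weight:
  (2,7) w=1
  (5,6) w=1
  (5,8) w=1
  (4,6) w=2
  (5,7) w=3
  (6,8) w=3
  (7,8) w=3
  (6,7) w=4
  (1,7) w=6
  (2,4) w=6
  (3,5) w=6
  (2,3) w=7
  (3,8) w=7
  (2,6) w=8
  (3,7) w=8
  (4,7) w=8
  (4,5) w=8

Add edge (2,7) w=1 -- no cycle. Running total: 1
Add edge (5,6) w=1 -- no cycle. Running total: 2
Add edge (5,8) w=1 -- no cycle. Running total: 3
Add edge (4,6) w=2 -- no cycle. Running total: 5
Add edge (5,7) w=3 -- no cycle. Running total: 8
Skip edge (6,8) w=3 -- would create cycle
Skip edge (7,8) w=3 -- would create cycle
Skip edge (6,7) w=4 -- would create cycle
Add edge (1,7) w=6 -- no cycle. Running total: 14
Skip edge (2,4) w=6 -- would create cycle
Add edge (3,5) w=6 -- no cycle. Running total: 20

MST edges: (2,7,w=1), (5,6,w=1), (5,8,w=1), (4,6,w=2), (5,7,w=3), (1,7,w=6), (3,5,w=6)
Total MST weight: 1 + 1 + 1 + 2 + 3 + 6 + 6 = 20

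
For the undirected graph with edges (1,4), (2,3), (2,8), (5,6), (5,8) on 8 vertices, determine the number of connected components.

Step 1: Build adjacency list from edges:
  1: 4
  2: 3, 8
  3: 2
  4: 1
  5: 6, 8
  6: 5
  7: (none)
  8: 2, 5

Step 2: Run BFS/DFS from vertex 1:
  Visited: {1, 4}
  Reached 2 of 8 vertices

Step 3: Only 2 of 8 vertices reached. Graph is disconnected.
Connected components: {1, 4}, {2, 3, 5, 6, 8}, {7}
Number of connected components: 3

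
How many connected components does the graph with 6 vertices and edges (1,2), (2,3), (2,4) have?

Step 1: Build adjacency list from edges:
  1: 2
  2: 1, 3, 4
  3: 2
  4: 2
  5: (none)
  6: (none)

Step 2: Run BFS/DFS from vertex 1:
  Visited: {1, 2, 3, 4}
  Reached 4 of 6 vertices

Step 3: Only 4 of 6 vertices reached. Graph is disconnected.
Connected components: {1, 2, 3, 4}, {5}, {6}
Number of connected components: 3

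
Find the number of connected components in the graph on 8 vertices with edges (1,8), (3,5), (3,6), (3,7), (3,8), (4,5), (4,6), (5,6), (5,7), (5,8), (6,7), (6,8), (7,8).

Step 1: Build adjacency list from edges:
  1: 8
  2: (none)
  3: 5, 6, 7, 8
  4: 5, 6
  5: 3, 4, 6, 7, 8
  6: 3, 4, 5, 7, 8
  7: 3, 5, 6, 8
  8: 1, 3, 5, 6, 7

Step 2: Run BFS/DFS from vertex 1:
  Visited: {1, 8, 3, 5, 6, 7, 4}
  Reached 7 of 8 vertices

Step 3: Only 7 of 8 vertices reached. Graph is disconnected.
Connected components: {1, 3, 4, 5, 6, 7, 8}, {2}
Number of connected components: 2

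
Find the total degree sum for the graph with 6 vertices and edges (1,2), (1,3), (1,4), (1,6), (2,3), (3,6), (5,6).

Step 1: Count edges incident to each vertex:
  deg(1) = 4 (neighbors: 2, 3, 4, 6)
  deg(2) = 2 (neighbors: 1, 3)
  deg(3) = 3 (neighbors: 1, 2, 6)
  deg(4) = 1 (neighbors: 1)
  deg(5) = 1 (neighbors: 6)
  deg(6) = 3 (neighbors: 1, 3, 5)

Step 2: Sum all degrees:
  4 + 2 + 3 + 1 + 1 + 3 = 14

Verification: sum of degrees = 2 * |E| = 2 * 7 = 14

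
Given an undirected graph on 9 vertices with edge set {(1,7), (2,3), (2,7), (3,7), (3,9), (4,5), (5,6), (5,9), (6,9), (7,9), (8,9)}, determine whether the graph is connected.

Step 1: Build adjacency list from edges:
  1: 7
  2: 3, 7
  3: 2, 7, 9
  4: 5
  5: 4, 6, 9
  6: 5, 9
  7: 1, 2, 3, 9
  8: 9
  9: 3, 5, 6, 7, 8

Step 2: Run BFS/DFS from vertex 1:
  Visited: {1, 7, 2, 3, 9, 5, 6, 8, 4}
  Reached 9 of 9 vertices

Step 3: All 9 vertices reached from vertex 1, so the graph is connected.
Answer: Yes, the graph is connected.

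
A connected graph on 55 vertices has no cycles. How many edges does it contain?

A tree on n vertices always has exactly n - 1 edges.
For n = 55: edges = 55 - 1 = 54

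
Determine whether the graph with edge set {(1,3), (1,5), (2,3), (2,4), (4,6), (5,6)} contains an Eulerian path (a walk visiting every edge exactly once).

Step 1: Find the degree of each vertex:
  deg(1) = 2
  deg(2) = 2
  deg(3) = 2
  deg(4) = 2
  deg(5) = 2
  deg(6) = 2

Step 2: Count vertices with odd degree:
  All vertices have even degree (0 odd-degree vertices)

Step 3: Apply Euler's theorem:
  - Eulerian circuit exists iff graph is connected and all vertices have even degree
  - Eulerian path exists iff graph is connected and has 0 or 2 odd-degree vertices

Graph is connected with 0 odd-degree vertices.
Both Eulerian circuit and Eulerian path exist.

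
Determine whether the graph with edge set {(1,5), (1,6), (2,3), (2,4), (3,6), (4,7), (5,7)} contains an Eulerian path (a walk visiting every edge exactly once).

Step 1: Find the degree of each vertex:
  deg(1) = 2
  deg(2) = 2
  deg(3) = 2
  deg(4) = 2
  deg(5) = 2
  deg(6) = 2
  deg(7) = 2

Step 2: Count vertices with odd degree:
  All vertices have even degree (0 odd-degree vertices)

Step 3: Apply Euler's theorem:
  - Eulerian circuit exists iff graph is connected and all vertices have even degree
  - Eulerian path exists iff graph is connected and has 0 or 2 odd-degree vertices

Graph is connected with 0 odd-degree vertices.
Both Eulerian circuit and Eulerian path exist.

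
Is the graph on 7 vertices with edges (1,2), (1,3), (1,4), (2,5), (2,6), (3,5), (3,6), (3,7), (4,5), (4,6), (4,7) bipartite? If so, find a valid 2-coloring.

Step 1: Attempt 2-coloring using BFS:
  Start at vertex 1, assign color 0
  Color vertex 2 with color 1 (neighbor of 1)
  Color vertex 3 with color 1 (neighbor of 1)
  Color vertex 4 with color 1 (neighbor of 1)
  Color vertex 5 with color 0 (neighbor of 2)
  Color vertex 6 with color 0 (neighbor of 2)
  Color vertex 7 with color 0 (neighbor of 3)

Step 2: 2-coloring succeeded. No conflicts found.
  Set A (color 0): {1, 5, 6, 7}
  Set B (color 1): {2, 3, 4}

The graph is bipartite with partition {1, 5, 6, 7}, {2, 3, 4}.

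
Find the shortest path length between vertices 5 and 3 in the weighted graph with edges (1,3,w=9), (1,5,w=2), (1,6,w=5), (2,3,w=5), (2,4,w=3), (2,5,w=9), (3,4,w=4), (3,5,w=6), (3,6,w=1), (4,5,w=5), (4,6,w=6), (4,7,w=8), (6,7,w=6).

Step 1: Build adjacency list with weights:
  1: 3(w=9), 5(w=2), 6(w=5)
  2: 3(w=5), 4(w=3), 5(w=9)
  3: 1(w=9), 2(w=5), 4(w=4), 5(w=6), 6(w=1)
  4: 2(w=3), 3(w=4), 5(w=5), 6(w=6), 7(w=8)
  5: 1(w=2), 2(w=9), 3(w=6), 4(w=5)
  6: 1(w=5), 3(w=1), 4(w=6), 7(w=6)
  7: 4(w=8), 6(w=6)

Step 2: Apply Dijkstra's algorithm from vertex 5:
  Visit vertex 5 (distance=0)
    Update dist[1] = 2
    Update dist[2] = 9
    Update dist[3] = 6
    Update dist[4] = 5
  Visit vertex 1 (distance=2)
    Update dist[6] = 7
  Visit vertex 4 (distance=5)
    Update dist[2] = 8
    Update dist[7] = 13
  Visit vertex 3 (distance=6)

Step 3: Shortest path: 5 -> 3
Total weight: 6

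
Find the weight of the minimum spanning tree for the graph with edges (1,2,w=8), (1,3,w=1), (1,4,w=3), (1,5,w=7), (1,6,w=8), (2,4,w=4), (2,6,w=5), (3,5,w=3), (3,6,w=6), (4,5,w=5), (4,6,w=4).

Apply Kruskal's algorithm (sort edges by weight, add if no cycle):

Sorted edges by weight:
  (1,3) w=1
  (1,4) w=3
  (3,5) w=3
  (2,4) w=4
  (4,6) w=4
  (2,6) w=5
  (4,5) w=5
  (3,6) w=6
  (1,5) w=7
  (1,6) w=8
  (1,2) w=8

Add edge (1,3) w=1 -- no cycle. Running total: 1
Add edge (1,4) w=3 -- no cycle. Running total: 4
Add edge (3,5) w=3 -- no cycle. Running total: 7
Add edge (2,4) w=4 -- no cycle. Running total: 11
Add edge (4,6) w=4 -- no cycle. Running total: 15

MST edges: (1,3,w=1), (1,4,w=3), (3,5,w=3), (2,4,w=4), (4,6,w=4)
Total MST weight: 1 + 3 + 3 + 4 + 4 = 15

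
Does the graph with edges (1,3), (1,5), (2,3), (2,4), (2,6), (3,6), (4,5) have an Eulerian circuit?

Step 1: Find the degree of each vertex:
  deg(1) = 2
  deg(2) = 3
  deg(3) = 3
  deg(4) = 2
  deg(5) = 2
  deg(6) = 2

Step 2: Count vertices with odd degree:
  Odd-degree vertices: 2, 3 (2 total)

Step 3: Apply Euler's theorem:
  - Eulerian circuit exists iff graph is connected and all vertices have even degree
  - Eulerian path exists iff graph is connected and has 0 or 2 odd-degree vertices

Graph is connected with exactly 2 odd-degree vertices (2, 3).
Eulerian path exists (starting and ending at the odd-degree vertices), but no Eulerian circuit.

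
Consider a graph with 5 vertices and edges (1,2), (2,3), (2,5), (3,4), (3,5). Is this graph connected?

Step 1: Build adjacency list from edges:
  1: 2
  2: 1, 3, 5
  3: 2, 4, 5
  4: 3
  5: 2, 3

Step 2: Run BFS/DFS from vertex 1:
  Visited: {1, 2, 3, 5, 4}
  Reached 5 of 5 vertices

Step 3: All 5 vertices reached from vertex 1, so the graph is connected.
Answer: Yes, the graph is connected.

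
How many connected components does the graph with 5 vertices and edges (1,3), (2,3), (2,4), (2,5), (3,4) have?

Step 1: Build adjacency list from edges:
  1: 3
  2: 3, 4, 5
  3: 1, 2, 4
  4: 2, 3
  5: 2

Step 2: Run BFS/DFS from vertex 1:
  Visited: {1, 3, 2, 4, 5}
  Reached 5 of 5 vertices

Step 3: All 5 vertices reached from vertex 1, so the graph is connected.
Number of connected components: 1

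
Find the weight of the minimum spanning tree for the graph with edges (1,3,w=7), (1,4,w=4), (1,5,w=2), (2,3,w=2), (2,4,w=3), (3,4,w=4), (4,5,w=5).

Apply Kruskal's algorithm (sort edges by weight, add if no cycle):

Sorted edges by weight:
  (1,5) w=2
  (2,3) w=2
  (2,4) w=3
  (1,4) w=4
  (3,4) w=4
  (4,5) w=5
  (1,3) w=7

Add edge (1,5) w=2 -- no cycle. Running total: 2
Add edge (2,3) w=2 -- no cycle. Running total: 4
Add edge (2,4) w=3 -- no cycle. Running total: 7
Add edge (1,4) w=4 -- no cycle. Running total: 11

MST edges: (1,5,w=2), (2,3,w=2), (2,4,w=3), (1,4,w=4)
Total MST weight: 2 + 2 + 3 + 4 = 11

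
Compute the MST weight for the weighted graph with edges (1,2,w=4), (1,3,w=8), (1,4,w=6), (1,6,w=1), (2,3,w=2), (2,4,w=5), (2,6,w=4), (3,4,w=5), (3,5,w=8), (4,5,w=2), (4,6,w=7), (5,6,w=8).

Apply Kruskal's algorithm (sort edges by weight, add if no cycle):

Sorted edges by weight:
  (1,6) w=1
  (2,3) w=2
  (4,5) w=2
  (1,2) w=4
  (2,6) w=4
  (2,4) w=5
  (3,4) w=5
  (1,4) w=6
  (4,6) w=7
  (1,3) w=8
  (3,5) w=8
  (5,6) w=8

Add edge (1,6) w=1 -- no cycle. Running total: 1
Add edge (2,3) w=2 -- no cycle. Running total: 3
Add edge (4,5) w=2 -- no cycle. Running total: 5
Add edge (1,2) w=4 -- no cycle. Running total: 9
Skip edge (2,6) w=4 -- would create cycle
Add edge (2,4) w=5 -- no cycle. Running total: 14

MST edges: (1,6,w=1), (2,3,w=2), (4,5,w=2), (1,2,w=4), (2,4,w=5)
Total MST weight: 1 + 2 + 2 + 4 + 5 = 14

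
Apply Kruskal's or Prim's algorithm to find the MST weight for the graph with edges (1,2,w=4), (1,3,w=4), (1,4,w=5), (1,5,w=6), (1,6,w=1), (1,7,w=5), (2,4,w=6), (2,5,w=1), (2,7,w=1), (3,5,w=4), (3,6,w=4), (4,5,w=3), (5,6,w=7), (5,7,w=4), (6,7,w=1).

Apply Kruskal's algorithm (sort edges by weight, add if no cycle):

Sorted edges by weight:
  (1,6) w=1
  (2,5) w=1
  (2,7) w=1
  (6,7) w=1
  (4,5) w=3
  (1,3) w=4
  (1,2) w=4
  (3,5) w=4
  (3,6) w=4
  (5,7) w=4
  (1,4) w=5
  (1,7) w=5
  (1,5) w=6
  (2,4) w=6
  (5,6) w=7

Add edge (1,6) w=1 -- no cycle. Running total: 1
Add edge (2,5) w=1 -- no cycle. Running total: 2
Add edge (2,7) w=1 -- no cycle. Running total: 3
Add edge (6,7) w=1 -- no cycle. Running total: 4
Add edge (4,5) w=3 -- no cycle. Running total: 7
Add edge (1,3) w=4 -- no cycle. Running total: 11

MST edges: (1,6,w=1), (2,5,w=1), (2,7,w=1), (6,7,w=1), (4,5,w=3), (1,3,w=4)
Total MST weight: 1 + 1 + 1 + 1 + 3 + 4 = 11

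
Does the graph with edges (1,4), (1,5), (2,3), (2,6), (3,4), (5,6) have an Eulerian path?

Step 1: Find the degree of each vertex:
  deg(1) = 2
  deg(2) = 2
  deg(3) = 2
  deg(4) = 2
  deg(5) = 2
  deg(6) = 2

Step 2: Count vertices with odd degree:
  All vertices have even degree (0 odd-degree vertices)

Step 3: Apply Euler's theorem:
  - Eulerian circuit exists iff graph is connected and all vertices have even degree
  - Eulerian path exists iff graph is connected and has 0 or 2 odd-degree vertices

Graph is connected with 0 odd-degree vertices.
Both Eulerian circuit and Eulerian path exist.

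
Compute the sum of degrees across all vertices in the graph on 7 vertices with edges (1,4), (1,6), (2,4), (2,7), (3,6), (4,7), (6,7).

Step 1: Count edges incident to each vertex:
  deg(1) = 2 (neighbors: 4, 6)
  deg(2) = 2 (neighbors: 4, 7)
  deg(3) = 1 (neighbors: 6)
  deg(4) = 3 (neighbors: 1, 2, 7)
  deg(5) = 0 (neighbors: none)
  deg(6) = 3 (neighbors: 1, 3, 7)
  deg(7) = 3 (neighbors: 2, 4, 6)

Step 2: Sum all degrees:
  2 + 2 + 1 + 3 + 0 + 3 + 3 = 14

Verification: sum of degrees = 2 * |E| = 2 * 7 = 14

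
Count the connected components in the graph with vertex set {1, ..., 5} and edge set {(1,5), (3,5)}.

Step 1: Build adjacency list from edges:
  1: 5
  2: (none)
  3: 5
  4: (none)
  5: 1, 3

Step 2: Run BFS/DFS from vertex 1:
  Visited: {1, 5, 3}
  Reached 3 of 5 vertices

Step 3: Only 3 of 5 vertices reached. Graph is disconnected.
Connected components: {1, 3, 5}, {2}, {4}
Number of connected components: 3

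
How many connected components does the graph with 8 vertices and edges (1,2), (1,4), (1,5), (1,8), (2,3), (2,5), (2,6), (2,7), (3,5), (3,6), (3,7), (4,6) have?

Step 1: Build adjacency list from edges:
  1: 2, 4, 5, 8
  2: 1, 3, 5, 6, 7
  3: 2, 5, 6, 7
  4: 1, 6
  5: 1, 2, 3
  6: 2, 3, 4
  7: 2, 3
  8: 1

Step 2: Run BFS/DFS from vertex 1:
  Visited: {1, 2, 4, 5, 8, 3, 6, 7}
  Reached 8 of 8 vertices

Step 3: All 8 vertices reached from vertex 1, so the graph is connected.
Number of connected components: 1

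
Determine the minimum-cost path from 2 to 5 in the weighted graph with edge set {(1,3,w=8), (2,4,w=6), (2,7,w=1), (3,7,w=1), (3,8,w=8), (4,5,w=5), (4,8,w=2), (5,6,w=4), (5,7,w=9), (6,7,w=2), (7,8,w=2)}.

Step 1: Build adjacency list with weights:
  1: 3(w=8)
  2: 4(w=6), 7(w=1)
  3: 1(w=8), 7(w=1), 8(w=8)
  4: 2(w=6), 5(w=5), 8(w=2)
  5: 4(w=5), 6(w=4), 7(w=9)
  6: 5(w=4), 7(w=2)
  7: 2(w=1), 3(w=1), 5(w=9), 6(w=2), 8(w=2)
  8: 3(w=8), 4(w=2), 7(w=2)

Step 2: Apply Dijkstra's algorithm from vertex 2:
  Visit vertex 2 (distance=0)
    Update dist[4] = 6
    Update dist[7] = 1
  Visit vertex 7 (distance=1)
    Update dist[3] = 2
    Update dist[5] = 10
    Update dist[6] = 3
    Update dist[8] = 3
  Visit vertex 3 (distance=2)
    Update dist[1] = 10
  Visit vertex 6 (distance=3)
    Update dist[5] = 7
  Visit vertex 8 (distance=3)
    Update dist[4] = 5
  Visit vertex 4 (distance=5)
  Visit vertex 5 (distance=7)

Step 3: Shortest path: 2 -> 7 -> 6 -> 5
Total weight: 1 + 2 + 4 = 7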